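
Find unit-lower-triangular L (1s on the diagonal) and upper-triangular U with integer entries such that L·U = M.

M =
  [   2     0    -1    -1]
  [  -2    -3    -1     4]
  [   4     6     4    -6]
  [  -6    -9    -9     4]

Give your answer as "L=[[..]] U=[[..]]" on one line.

  r1 -= -1·r0 → [0,-3,-2,3]
  r2 -= 2·r0 → [0,6,6,-4]
  r3 -= -3·r0 → [0,-9,-12,1]
  r2 -= -2·r1 → [0,0,2,2]
  r3 -= 3·r1 → [0,0,-6,-8]
  r3 -= -3·r2 → [0,0,0,-2]

L=[[1,0,0,0],[-1,1,0,0],[2,-2,1,0],[-3,3,-3,1]] U=[[2,0,-1,-1],[0,-3,-2,3],[0,0,2,2],[0,0,0,-2]]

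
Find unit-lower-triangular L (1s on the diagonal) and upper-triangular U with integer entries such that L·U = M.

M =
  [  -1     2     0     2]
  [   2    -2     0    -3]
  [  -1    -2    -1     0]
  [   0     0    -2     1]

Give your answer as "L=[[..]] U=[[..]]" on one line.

  row1 -= -2·row0 → [0,2,0,1]
  row2 -= 1·row0 → [0,-4,-1,-2]
  row3 -= 0·row0 → [0,0,-2,1]
  row2 -= -2·row1 → [0,0,-1,0]
  row3 -= 0·row1 → [0,0,-2,1]
  row3 -= 2·row2 → [0,0,0,1]

L=[[1,0,0,0],[-2,1,0,0],[1,-2,1,0],[0,0,2,1]] U=[[-1,2,0,2],[0,2,0,1],[0,0,-1,0],[0,0,0,1]]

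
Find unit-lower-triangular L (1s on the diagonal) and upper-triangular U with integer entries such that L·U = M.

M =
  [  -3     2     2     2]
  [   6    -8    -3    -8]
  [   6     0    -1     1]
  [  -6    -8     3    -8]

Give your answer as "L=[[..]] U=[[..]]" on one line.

  R1 -= -2·R0 → [0,-4,1,-4]
  R2 -= -2·R0 → [0,4,3,5]
  R3 -= 2·R0 → [0,-12,-1,-12]
  R2 -= -1·R1 → [0,0,4,1]
  R3 -= 3·R1 → [0,0,-4,0]
  R3 -= -1·R2 → [0,0,0,1]

L=[[1,0,0,0],[-2,1,0,0],[-2,-1,1,0],[2,3,-1,1]] U=[[-3,2,2,2],[0,-4,1,-4],[0,0,4,1],[0,0,0,1]]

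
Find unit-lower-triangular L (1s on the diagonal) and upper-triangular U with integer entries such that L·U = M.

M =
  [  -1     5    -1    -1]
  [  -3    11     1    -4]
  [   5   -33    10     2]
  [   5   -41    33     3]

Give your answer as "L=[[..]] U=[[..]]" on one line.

  row1 -= 3·row0 → [0,-4,4,-1]
  row2 -= -5·row0 → [0,-8,5,-3]
  row3 -= -5·row0 → [0,-16,28,-2]
  row2 -= 2·row1 → [0,0,-3,-1]
  row3 -= 4·row1 → [0,0,12,2]
  row3 -= -4·row2 → [0,0,0,-2]

L=[[1,0,0,0],[3,1,0,0],[-5,2,1,0],[-5,4,-4,1]] U=[[-1,5,-1,-1],[0,-4,4,-1],[0,0,-3,-1],[0,0,0,-2]]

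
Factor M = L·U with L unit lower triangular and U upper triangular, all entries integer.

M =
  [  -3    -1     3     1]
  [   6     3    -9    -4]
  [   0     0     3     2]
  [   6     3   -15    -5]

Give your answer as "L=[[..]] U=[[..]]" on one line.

L=[[1,0,0,0],[-2,1,0,0],[0,0,1,0],[-2,1,-2,1]] U=[[-3,-1,3,1],[0,1,-3,-2],[0,0,3,2],[0,0,0,3]]

  row1 -= -2·row0 → [0,1,-3,-2]
  row2 -= 0·row0 → [0,0,3,2]
  row3 -= -2·row0 → [0,1,-9,-3]
  row2 -= 0·row1 → [0,0,3,2]
  row3 -= 1·row1 → [0,0,-6,-1]
  row3 -= -2·row2 → [0,0,0,3]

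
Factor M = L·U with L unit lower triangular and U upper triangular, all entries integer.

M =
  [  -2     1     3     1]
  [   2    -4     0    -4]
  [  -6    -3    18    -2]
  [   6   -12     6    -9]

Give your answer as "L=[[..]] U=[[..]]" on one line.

  R1 -= -1·R0 → [0,-3,3,-3]
  R2 -= 3·R0 → [0,-6,9,-5]
  R3 -= -3·R0 → [0,-9,15,-6]
  R2 -= 2·R1 → [0,0,3,1]
  R3 -= 3·R1 → [0,0,6,3]
  R3 -= 2·R2 → [0,0,0,1]

L=[[1,0,0,0],[-1,1,0,0],[3,2,1,0],[-3,3,2,1]] U=[[-2,1,3,1],[0,-3,3,-3],[0,0,3,1],[0,0,0,1]]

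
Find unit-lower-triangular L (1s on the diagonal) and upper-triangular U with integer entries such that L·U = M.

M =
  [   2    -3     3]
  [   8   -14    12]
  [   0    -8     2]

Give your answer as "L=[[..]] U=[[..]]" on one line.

L=[[1,0,0],[4,1,0],[0,4,1]] U=[[2,-3,3],[0,-2,0],[0,0,2]]

  r1 -= 4·r0 → [0,-2,0]
  r2 -= 0·r0 → [0,-8,2]
  r2 -= 4·r1 → [0,0,2]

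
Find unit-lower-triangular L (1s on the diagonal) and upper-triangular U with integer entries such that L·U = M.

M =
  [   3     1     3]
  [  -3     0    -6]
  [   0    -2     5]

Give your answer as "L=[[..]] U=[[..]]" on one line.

  r1 -= -1·r0 → [0,1,-3]
  r2 -= 0·r0 → [0,-2,5]
  r2 -= -2·r1 → [0,0,-1]

L=[[1,0,0],[-1,1,0],[0,-2,1]] U=[[3,1,3],[0,1,-3],[0,0,-1]]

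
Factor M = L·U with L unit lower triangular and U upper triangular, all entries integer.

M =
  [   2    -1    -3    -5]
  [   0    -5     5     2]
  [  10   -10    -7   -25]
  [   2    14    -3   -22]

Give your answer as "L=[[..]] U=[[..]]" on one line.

  row1 -= 0·row0 → [0,-5,5,2]
  row2 -= 5·row0 → [0,-5,8,0]
  row3 -= 1·row0 → [0,15,0,-17]
  row2 -= 1·row1 → [0,0,3,-2]
  row3 -= -3·row1 → [0,0,15,-11]
  row3 -= 5·row2 → [0,0,0,-1]

L=[[1,0,0,0],[0,1,0,0],[5,1,1,0],[1,-3,5,1]] U=[[2,-1,-3,-5],[0,-5,5,2],[0,0,3,-2],[0,0,0,-1]]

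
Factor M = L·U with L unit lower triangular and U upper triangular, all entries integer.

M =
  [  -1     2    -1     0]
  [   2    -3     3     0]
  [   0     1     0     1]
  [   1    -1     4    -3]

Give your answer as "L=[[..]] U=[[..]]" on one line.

L=[[1,0,0,0],[-2,1,0,0],[0,1,1,0],[-1,1,-2,1]] U=[[-1,2,-1,0],[0,1,1,0],[0,0,-1,1],[0,0,0,-1]]

  row1 -= -2·row0 → [0,1,1,0]
  row2 -= 0·row0 → [0,1,0,1]
  row3 -= -1·row0 → [0,1,3,-3]
  row2 -= 1·row1 → [0,0,-1,1]
  row3 -= 1·row1 → [0,0,2,-3]
  row3 -= -2·row2 → [0,0,0,-1]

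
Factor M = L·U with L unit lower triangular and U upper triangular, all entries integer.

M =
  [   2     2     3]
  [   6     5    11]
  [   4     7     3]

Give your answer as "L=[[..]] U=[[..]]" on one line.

  row1 -= 3·row0 → [0,-1,2]
  row2 -= 2·row0 → [0,3,-3]
  row2 -= -3·row1 → [0,0,3]

L=[[1,0,0],[3,1,0],[2,-3,1]] U=[[2,2,3],[0,-1,2],[0,0,3]]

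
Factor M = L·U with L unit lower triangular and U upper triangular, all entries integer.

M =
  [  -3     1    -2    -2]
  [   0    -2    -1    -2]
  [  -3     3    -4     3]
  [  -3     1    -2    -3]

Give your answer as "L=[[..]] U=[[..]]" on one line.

  row1 -= 0·row0 → [0,-2,-1,-2]
  row2 -= 1·row0 → [0,2,-2,5]
  row3 -= 1·row0 → [0,0,0,-1]
  row2 -= -1·row1 → [0,0,-3,3]
  row3 -= 0·row1 → [0,0,0,-1]
  row3 -= 0·row2 → [0,0,0,-1]

L=[[1,0,0,0],[0,1,0,0],[1,-1,1,0],[1,0,0,1]] U=[[-3,1,-2,-2],[0,-2,-1,-2],[0,0,-3,3],[0,0,0,-1]]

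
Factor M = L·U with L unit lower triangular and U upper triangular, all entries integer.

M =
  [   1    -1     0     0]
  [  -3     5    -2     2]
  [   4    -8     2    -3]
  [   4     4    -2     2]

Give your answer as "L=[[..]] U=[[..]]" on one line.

L=[[1,0,0,0],[-3,1,0,0],[4,-2,1,0],[4,4,-3,1]] U=[[1,-1,0,0],[0,2,-2,2],[0,0,-2,1],[0,0,0,-3]]

  row1 -= -3·row0 → [0,2,-2,2]
  row2 -= 4·row0 → [0,-4,2,-3]
  row3 -= 4·row0 → [0,8,-2,2]
  row2 -= -2·row1 → [0,0,-2,1]
  row3 -= 4·row1 → [0,0,6,-6]
  row3 -= -3·row2 → [0,0,0,-3]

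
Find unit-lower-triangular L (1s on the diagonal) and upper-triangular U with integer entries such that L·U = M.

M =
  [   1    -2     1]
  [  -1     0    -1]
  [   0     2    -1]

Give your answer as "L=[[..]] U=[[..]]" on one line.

  R1 -= -1·R0 → [0,-2,0]
  R2 -= 0·R0 → [0,2,-1]
  R2 -= -1·R1 → [0,0,-1]

L=[[1,0,0],[-1,1,0],[0,-1,1]] U=[[1,-2,1],[0,-2,0],[0,0,-1]]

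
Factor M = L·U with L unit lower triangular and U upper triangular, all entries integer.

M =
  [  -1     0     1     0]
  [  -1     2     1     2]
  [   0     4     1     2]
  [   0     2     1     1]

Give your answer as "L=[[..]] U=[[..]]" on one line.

  r1 -= 1·r0 → [0,2,0,2]
  r2 -= 0·r0 → [0,4,1,2]
  r3 -= 0·r0 → [0,2,1,1]
  r2 -= 2·r1 → [0,0,1,-2]
  r3 -= 1·r1 → [0,0,1,-1]
  r3 -= 1·r2 → [0,0,0,1]

L=[[1,0,0,0],[1,1,0,0],[0,2,1,0],[0,1,1,1]] U=[[-1,0,1,0],[0,2,0,2],[0,0,1,-2],[0,0,0,1]]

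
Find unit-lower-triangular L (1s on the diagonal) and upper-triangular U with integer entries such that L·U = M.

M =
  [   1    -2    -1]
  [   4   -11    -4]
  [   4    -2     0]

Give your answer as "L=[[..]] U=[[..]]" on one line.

L=[[1,0,0],[4,1,0],[4,-2,1]] U=[[1,-2,-1],[0,-3,0],[0,0,4]]

  r1 -= 4·r0 → [0,-3,0]
  r2 -= 4·r0 → [0,6,4]
  r2 -= -2·r1 → [0,0,4]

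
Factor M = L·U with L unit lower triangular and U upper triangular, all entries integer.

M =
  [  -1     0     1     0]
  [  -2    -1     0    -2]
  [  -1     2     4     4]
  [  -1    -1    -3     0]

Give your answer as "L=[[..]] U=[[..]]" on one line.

  R1 -= 2·R0 → [0,-1,-2,-2]
  R2 -= 1·R0 → [0,2,3,4]
  R3 -= 1·R0 → [0,-1,-4,0]
  R2 -= -2·R1 → [0,0,-1,0]
  R3 -= 1·R1 → [0,0,-2,2]
  R3 -= 2·R2 → [0,0,0,2]

L=[[1,0,0,0],[2,1,0,0],[1,-2,1,0],[1,1,2,1]] U=[[-1,0,1,0],[0,-1,-2,-2],[0,0,-1,0],[0,0,0,2]]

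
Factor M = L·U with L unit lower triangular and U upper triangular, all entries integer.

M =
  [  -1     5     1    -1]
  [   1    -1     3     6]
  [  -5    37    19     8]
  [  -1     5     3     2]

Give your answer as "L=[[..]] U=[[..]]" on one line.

L=[[1,0,0,0],[-1,1,0,0],[5,3,1,0],[1,0,1,1]] U=[[-1,5,1,-1],[0,4,4,5],[0,0,2,-2],[0,0,0,5]]

  r1 -= -1·r0 → [0,4,4,5]
  r2 -= 5·r0 → [0,12,14,13]
  r3 -= 1·r0 → [0,0,2,3]
  r2 -= 3·r1 → [0,0,2,-2]
  r3 -= 0·r1 → [0,0,2,3]
  r3 -= 1·r2 → [0,0,0,5]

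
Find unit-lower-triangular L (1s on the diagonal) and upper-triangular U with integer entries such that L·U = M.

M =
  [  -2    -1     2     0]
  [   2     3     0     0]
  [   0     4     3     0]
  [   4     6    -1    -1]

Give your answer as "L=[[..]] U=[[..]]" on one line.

L=[[1,0,0,0],[-1,1,0,0],[0,2,1,0],[-2,2,1,1]] U=[[-2,-1,2,0],[0,2,2,0],[0,0,-1,0],[0,0,0,-1]]

  row1 -= -1·row0 → [0,2,2,0]
  row2 -= 0·row0 → [0,4,3,0]
  row3 -= -2·row0 → [0,4,3,-1]
  row2 -= 2·row1 → [0,0,-1,0]
  row3 -= 2·row1 → [0,0,-1,-1]
  row3 -= 1·row2 → [0,0,0,-1]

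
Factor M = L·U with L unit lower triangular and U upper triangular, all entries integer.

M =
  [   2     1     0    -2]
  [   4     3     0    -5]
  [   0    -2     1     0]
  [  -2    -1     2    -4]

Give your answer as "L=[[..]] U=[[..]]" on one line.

  r1 -= 2·r0 → [0,1,0,-1]
  r2 -= 0·r0 → [0,-2,1,0]
  r3 -= -1·r0 → [0,0,2,-6]
  r2 -= -2·r1 → [0,0,1,-2]
  r3 -= 0·r1 → [0,0,2,-6]
  r3 -= 2·r2 → [0,0,0,-2]

L=[[1,0,0,0],[2,1,0,0],[0,-2,1,0],[-1,0,2,1]] U=[[2,1,0,-2],[0,1,0,-1],[0,0,1,-2],[0,0,0,-2]]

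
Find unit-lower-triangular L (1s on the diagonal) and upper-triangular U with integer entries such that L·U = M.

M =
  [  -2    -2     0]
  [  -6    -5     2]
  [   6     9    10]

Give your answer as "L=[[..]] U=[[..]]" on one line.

  row1 -= 3·row0 → [0,1,2]
  row2 -= -3·row0 → [0,3,10]
  row2 -= 3·row1 → [0,0,4]

L=[[1,0,0],[3,1,0],[-3,3,1]] U=[[-2,-2,0],[0,1,2],[0,0,4]]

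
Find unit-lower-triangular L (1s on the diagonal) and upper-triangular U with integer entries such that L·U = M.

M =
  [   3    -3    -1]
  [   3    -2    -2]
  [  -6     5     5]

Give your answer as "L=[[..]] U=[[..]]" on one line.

  row1 -= 1·row0 → [0,1,-1]
  row2 -= -2·row0 → [0,-1,3]
  row2 -= -1·row1 → [0,0,2]

L=[[1,0,0],[1,1,0],[-2,-1,1]] U=[[3,-3,-1],[0,1,-1],[0,0,2]]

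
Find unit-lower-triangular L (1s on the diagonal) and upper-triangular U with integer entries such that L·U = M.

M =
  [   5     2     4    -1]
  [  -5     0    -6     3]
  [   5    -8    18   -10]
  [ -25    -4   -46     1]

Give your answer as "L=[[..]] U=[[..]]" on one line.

L=[[1,0,0,0],[-1,1,0,0],[1,-5,1,0],[-5,3,-5,1]] U=[[5,2,4,-1],[0,2,-2,2],[0,0,4,1],[0,0,0,-5]]

  R1 -= -1·R0 → [0,2,-2,2]
  R2 -= 1·R0 → [0,-10,14,-9]
  R3 -= -5·R0 → [0,6,-26,-4]
  R2 -= -5·R1 → [0,0,4,1]
  R3 -= 3·R1 → [0,0,-20,-10]
  R3 -= -5·R2 → [0,0,0,-5]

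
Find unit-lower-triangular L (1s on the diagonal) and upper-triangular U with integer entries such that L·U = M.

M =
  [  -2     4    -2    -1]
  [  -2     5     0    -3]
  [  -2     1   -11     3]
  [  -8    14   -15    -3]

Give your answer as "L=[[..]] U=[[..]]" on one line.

L=[[1,0,0,0],[1,1,0,0],[1,-3,1,0],[4,-2,1,1]] U=[[-2,4,-2,-1],[0,1,2,-2],[0,0,-3,-2],[0,0,0,-1]]

  row1 -= 1·row0 → [0,1,2,-2]
  row2 -= 1·row0 → [0,-3,-9,4]
  row3 -= 4·row0 → [0,-2,-7,1]
  row2 -= -3·row1 → [0,0,-3,-2]
  row3 -= -2·row1 → [0,0,-3,-3]
  row3 -= 1·row2 → [0,0,0,-1]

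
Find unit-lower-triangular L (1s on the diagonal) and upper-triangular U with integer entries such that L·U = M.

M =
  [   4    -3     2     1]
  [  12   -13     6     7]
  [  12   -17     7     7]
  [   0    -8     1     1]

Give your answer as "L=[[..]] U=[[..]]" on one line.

  row1 -= 3·row0 → [0,-4,0,4]
  row2 -= 3·row0 → [0,-8,1,4]
  row3 -= 0·row0 → [0,-8,1,1]
  row2 -= 2·row1 → [0,0,1,-4]
  row3 -= 2·row1 → [0,0,1,-7]
  row3 -= 1·row2 → [0,0,0,-3]

L=[[1,0,0,0],[3,1,0,0],[3,2,1,0],[0,2,1,1]] U=[[4,-3,2,1],[0,-4,0,4],[0,0,1,-4],[0,0,0,-3]]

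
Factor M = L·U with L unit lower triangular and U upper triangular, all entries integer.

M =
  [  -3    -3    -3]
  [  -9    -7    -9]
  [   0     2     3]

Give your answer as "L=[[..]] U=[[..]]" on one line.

  row1 -= 3·row0 → [0,2,0]
  row2 -= 0·row0 → [0,2,3]
  row2 -= 1·row1 → [0,0,3]

L=[[1,0,0],[3,1,0],[0,1,1]] U=[[-3,-3,-3],[0,2,0],[0,0,3]]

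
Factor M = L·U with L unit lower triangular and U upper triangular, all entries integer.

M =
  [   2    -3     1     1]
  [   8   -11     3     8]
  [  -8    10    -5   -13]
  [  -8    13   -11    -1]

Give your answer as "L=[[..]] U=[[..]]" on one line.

L=[[1,0,0,0],[4,1,0,0],[-4,-2,1,0],[-4,1,2,1]] U=[[2,-3,1,1],[0,1,-1,4],[0,0,-3,-1],[0,0,0,1]]

  row1 -= 4·row0 → [0,1,-1,4]
  row2 -= -4·row0 → [0,-2,-1,-9]
  row3 -= -4·row0 → [0,1,-7,3]
  row2 -= -2·row1 → [0,0,-3,-1]
  row3 -= 1·row1 → [0,0,-6,-1]
  row3 -= 2·row2 → [0,0,0,1]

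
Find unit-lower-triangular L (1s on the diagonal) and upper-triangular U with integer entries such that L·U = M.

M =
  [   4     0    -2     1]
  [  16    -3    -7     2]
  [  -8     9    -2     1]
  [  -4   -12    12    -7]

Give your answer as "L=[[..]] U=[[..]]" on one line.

L=[[1,0,0,0],[4,1,0,0],[-2,-3,1,0],[-1,4,-2,1]] U=[[4,0,-2,1],[0,-3,1,-2],[0,0,-3,-3],[0,0,0,-4]]

  row1 -= 4·row0 → [0,-3,1,-2]
  row2 -= -2·row0 → [0,9,-6,3]
  row3 -= -1·row0 → [0,-12,10,-6]
  row2 -= -3·row1 → [0,0,-3,-3]
  row3 -= 4·row1 → [0,0,6,2]
  row3 -= -2·row2 → [0,0,0,-4]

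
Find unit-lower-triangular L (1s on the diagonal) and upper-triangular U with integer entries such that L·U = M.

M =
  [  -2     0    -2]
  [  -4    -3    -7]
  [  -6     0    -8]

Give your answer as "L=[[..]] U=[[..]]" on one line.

L=[[1,0,0],[2,1,0],[3,0,1]] U=[[-2,0,-2],[0,-3,-3],[0,0,-2]]

  r1 -= 2·r0 → [0,-3,-3]
  r2 -= 3·r0 → [0,0,-2]
  r2 -= 0·r1 → [0,0,-2]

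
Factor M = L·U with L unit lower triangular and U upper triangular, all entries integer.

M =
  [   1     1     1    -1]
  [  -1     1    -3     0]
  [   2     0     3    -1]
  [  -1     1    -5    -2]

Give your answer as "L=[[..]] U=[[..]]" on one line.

L=[[1,0,0,0],[-1,1,0,0],[2,-1,1,0],[-1,1,2,1]] U=[[1,1,1,-1],[0,2,-2,-1],[0,0,-1,0],[0,0,0,-2]]

  r1 -= -1·r0 → [0,2,-2,-1]
  r2 -= 2·r0 → [0,-2,1,1]
  r3 -= -1·r0 → [0,2,-4,-3]
  r2 -= -1·r1 → [0,0,-1,0]
  r3 -= 1·r1 → [0,0,-2,-2]
  r3 -= 2·r2 → [0,0,0,-2]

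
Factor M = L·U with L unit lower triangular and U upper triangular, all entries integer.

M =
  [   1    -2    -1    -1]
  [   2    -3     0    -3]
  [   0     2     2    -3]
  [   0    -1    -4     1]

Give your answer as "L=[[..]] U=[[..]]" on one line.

  R1 -= 2·R0 → [0,1,2,-1]
  R2 -= 0·R0 → [0,2,2,-3]
  R3 -= 0·R0 → [0,-1,-4,1]
  R2 -= 2·R1 → [0,0,-2,-1]
  R3 -= -1·R1 → [0,0,-2,0]
  R3 -= 1·R2 → [0,0,0,1]

L=[[1,0,0,0],[2,1,0,0],[0,2,1,0],[0,-1,1,1]] U=[[1,-2,-1,-1],[0,1,2,-1],[0,0,-2,-1],[0,0,0,1]]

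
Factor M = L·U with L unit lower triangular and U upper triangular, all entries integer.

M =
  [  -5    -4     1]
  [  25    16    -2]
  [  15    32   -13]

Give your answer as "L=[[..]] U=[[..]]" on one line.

  row1 -= -5·row0 → [0,-4,3]
  row2 -= -3·row0 → [0,20,-10]
  row2 -= -5·row1 → [0,0,5]

L=[[1,0,0],[-5,1,0],[-3,-5,1]] U=[[-5,-4,1],[0,-4,3],[0,0,5]]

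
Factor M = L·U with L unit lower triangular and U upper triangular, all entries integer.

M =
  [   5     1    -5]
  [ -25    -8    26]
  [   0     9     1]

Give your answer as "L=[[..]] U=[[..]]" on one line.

  r1 -= -5·r0 → [0,-3,1]
  r2 -= 0·r0 → [0,9,1]
  r2 -= -3·r1 → [0,0,4]

L=[[1,0,0],[-5,1,0],[0,-3,1]] U=[[5,1,-5],[0,-3,1],[0,0,4]]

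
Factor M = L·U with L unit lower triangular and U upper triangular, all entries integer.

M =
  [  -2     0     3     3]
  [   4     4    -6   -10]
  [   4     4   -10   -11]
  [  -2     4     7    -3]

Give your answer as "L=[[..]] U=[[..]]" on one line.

L=[[1,0,0,0],[-2,1,0,0],[-2,1,1,0],[1,1,-1,1]] U=[[-2,0,3,3],[0,4,0,-4],[0,0,-4,-1],[0,0,0,-3]]

  r1 -= -2·r0 → [0,4,0,-4]
  r2 -= -2·r0 → [0,4,-4,-5]
  r3 -= 1·r0 → [0,4,4,-6]
  r2 -= 1·r1 → [0,0,-4,-1]
  r3 -= 1·r1 → [0,0,4,-2]
  r3 -= -1·r2 → [0,0,0,-3]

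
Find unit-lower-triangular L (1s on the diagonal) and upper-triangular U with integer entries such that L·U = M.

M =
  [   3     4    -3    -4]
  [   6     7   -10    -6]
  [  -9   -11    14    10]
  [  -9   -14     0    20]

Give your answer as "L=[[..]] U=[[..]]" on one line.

  R1 -= 2·R0 → [0,-1,-4,2]
  R2 -= -3·R0 → [0,1,5,-2]
  R3 -= -3·R0 → [0,-2,-9,8]
  R2 -= -1·R1 → [0,0,1,0]
  R3 -= 2·R1 → [0,0,-1,4]
  R3 -= -1·R2 → [0,0,0,4]

L=[[1,0,0,0],[2,1,0,0],[-3,-1,1,0],[-3,2,-1,1]] U=[[3,4,-3,-4],[0,-1,-4,2],[0,0,1,0],[0,0,0,4]]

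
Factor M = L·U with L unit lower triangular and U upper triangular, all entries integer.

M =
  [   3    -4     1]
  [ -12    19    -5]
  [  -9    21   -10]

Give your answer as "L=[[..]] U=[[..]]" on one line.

  R1 -= -4·R0 → [0,3,-1]
  R2 -= -3·R0 → [0,9,-7]
  R2 -= 3·R1 → [0,0,-4]

L=[[1,0,0],[-4,1,0],[-3,3,1]] U=[[3,-4,1],[0,3,-1],[0,0,-4]]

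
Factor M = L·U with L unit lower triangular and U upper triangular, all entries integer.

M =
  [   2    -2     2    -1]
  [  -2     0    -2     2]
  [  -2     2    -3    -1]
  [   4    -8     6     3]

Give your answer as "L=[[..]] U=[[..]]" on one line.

  r1 -= -1·r0 → [0,-2,0,1]
  r2 -= -1·r0 → [0,0,-1,-2]
  r3 -= 2·r0 → [0,-4,2,5]
  r2 -= 0·r1 → [0,0,-1,-2]
  r3 -= 2·r1 → [0,0,2,3]
  r3 -= -2·r2 → [0,0,0,-1]

L=[[1,0,0,0],[-1,1,0,0],[-1,0,1,0],[2,2,-2,1]] U=[[2,-2,2,-1],[0,-2,0,1],[0,0,-1,-2],[0,0,0,-1]]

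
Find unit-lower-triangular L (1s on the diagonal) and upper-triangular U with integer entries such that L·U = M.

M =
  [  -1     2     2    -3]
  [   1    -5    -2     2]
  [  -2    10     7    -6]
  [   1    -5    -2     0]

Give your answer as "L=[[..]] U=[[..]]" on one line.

L=[[1,0,0,0],[-1,1,0,0],[2,-2,1,0],[-1,1,0,1]] U=[[-1,2,2,-3],[0,-3,0,-1],[0,0,3,-2],[0,0,0,-2]]

  r1 -= -1·r0 → [0,-3,0,-1]
  r2 -= 2·r0 → [0,6,3,0]
  r3 -= -1·r0 → [0,-3,0,-3]
  r2 -= -2·r1 → [0,0,3,-2]
  r3 -= 1·r1 → [0,0,0,-2]
  r3 -= 0·r2 → [0,0,0,-2]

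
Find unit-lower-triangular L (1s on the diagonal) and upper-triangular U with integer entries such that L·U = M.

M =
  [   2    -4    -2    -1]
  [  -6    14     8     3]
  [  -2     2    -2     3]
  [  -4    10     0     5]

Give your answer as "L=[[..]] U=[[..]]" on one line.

  R1 -= -3·R0 → [0,2,2,0]
  R2 -= -1·R0 → [0,-2,-4,2]
  R3 -= -2·R0 → [0,2,-4,3]
  R2 -= -1·R1 → [0,0,-2,2]
  R3 -= 1·R1 → [0,0,-6,3]
  R3 -= 3·R2 → [0,0,0,-3]

L=[[1,0,0,0],[-3,1,0,0],[-1,-1,1,0],[-2,1,3,1]] U=[[2,-4,-2,-1],[0,2,2,0],[0,0,-2,2],[0,0,0,-3]]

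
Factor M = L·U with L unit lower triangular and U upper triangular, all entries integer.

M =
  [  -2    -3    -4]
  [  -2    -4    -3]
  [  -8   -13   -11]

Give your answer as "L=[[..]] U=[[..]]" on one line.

L=[[1,0,0],[1,1,0],[4,1,1]] U=[[-2,-3,-4],[0,-1,1],[0,0,4]]

  row1 -= 1·row0 → [0,-1,1]
  row2 -= 4·row0 → [0,-1,5]
  row2 -= 1·row1 → [0,0,4]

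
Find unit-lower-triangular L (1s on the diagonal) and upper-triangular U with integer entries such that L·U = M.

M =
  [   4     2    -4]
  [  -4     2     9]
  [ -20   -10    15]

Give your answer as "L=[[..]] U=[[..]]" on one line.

L=[[1,0,0],[-1,1,0],[-5,0,1]] U=[[4,2,-4],[0,4,5],[0,0,-5]]

  R1 -= -1·R0 → [0,4,5]
  R2 -= -5·R0 → [0,0,-5]
  R2 -= 0·R1 → [0,0,-5]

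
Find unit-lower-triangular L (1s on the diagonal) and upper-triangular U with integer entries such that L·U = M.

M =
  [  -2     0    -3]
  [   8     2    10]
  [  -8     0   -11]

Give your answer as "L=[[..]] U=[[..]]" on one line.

L=[[1,0,0],[-4,1,0],[4,0,1]] U=[[-2,0,-3],[0,2,-2],[0,0,1]]

  R1 -= -4·R0 → [0,2,-2]
  R2 -= 4·R0 → [0,0,1]
  R2 -= 0·R1 → [0,0,1]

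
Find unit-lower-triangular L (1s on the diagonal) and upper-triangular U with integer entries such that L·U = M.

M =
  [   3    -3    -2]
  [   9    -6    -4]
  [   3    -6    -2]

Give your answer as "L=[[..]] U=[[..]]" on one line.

  row1 -= 3·row0 → [0,3,2]
  row2 -= 1·row0 → [0,-3,0]
  row2 -= -1·row1 → [0,0,2]

L=[[1,0,0],[3,1,0],[1,-1,1]] U=[[3,-3,-2],[0,3,2],[0,0,2]]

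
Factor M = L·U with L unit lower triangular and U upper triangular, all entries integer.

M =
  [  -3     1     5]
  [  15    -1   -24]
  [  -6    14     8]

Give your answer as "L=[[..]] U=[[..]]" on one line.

  row1 -= -5·row0 → [0,4,1]
  row2 -= 2·row0 → [0,12,-2]
  row2 -= 3·row1 → [0,0,-5]

L=[[1,0,0],[-5,1,0],[2,3,1]] U=[[-3,1,5],[0,4,1],[0,0,-5]]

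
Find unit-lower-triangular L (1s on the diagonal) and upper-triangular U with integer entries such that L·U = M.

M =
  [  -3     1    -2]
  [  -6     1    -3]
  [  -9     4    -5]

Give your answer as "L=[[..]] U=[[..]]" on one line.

  row1 -= 2·row0 → [0,-1,1]
  row2 -= 3·row0 → [0,1,1]
  row2 -= -1·row1 → [0,0,2]

L=[[1,0,0],[2,1,0],[3,-1,1]] U=[[-3,1,-2],[0,-1,1],[0,0,2]]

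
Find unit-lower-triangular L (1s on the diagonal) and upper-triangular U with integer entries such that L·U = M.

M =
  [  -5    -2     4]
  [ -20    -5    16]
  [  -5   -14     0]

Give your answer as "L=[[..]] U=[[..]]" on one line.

  r1 -= 4·r0 → [0,3,0]
  r2 -= 1·r0 → [0,-12,-4]
  r2 -= -4·r1 → [0,0,-4]

L=[[1,0,0],[4,1,0],[1,-4,1]] U=[[-5,-2,4],[0,3,0],[0,0,-4]]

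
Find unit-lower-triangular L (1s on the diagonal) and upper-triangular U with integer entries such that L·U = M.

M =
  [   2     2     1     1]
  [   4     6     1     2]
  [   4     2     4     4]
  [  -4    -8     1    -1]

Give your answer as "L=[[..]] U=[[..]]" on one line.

L=[[1,0,0,0],[2,1,0,0],[2,-1,1,0],[-2,-2,1,1]] U=[[2,2,1,1],[0,2,-1,0],[0,0,1,2],[0,0,0,-1]]

  R1 -= 2·R0 → [0,2,-1,0]
  R2 -= 2·R0 → [0,-2,2,2]
  R3 -= -2·R0 → [0,-4,3,1]
  R2 -= -1·R1 → [0,0,1,2]
  R3 -= -2·R1 → [0,0,1,1]
  R3 -= 1·R2 → [0,0,0,-1]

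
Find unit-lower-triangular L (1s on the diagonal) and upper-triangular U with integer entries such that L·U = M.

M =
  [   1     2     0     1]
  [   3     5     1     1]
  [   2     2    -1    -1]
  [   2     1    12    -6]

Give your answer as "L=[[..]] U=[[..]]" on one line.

  r1 -= 3·r0 → [0,-1,1,-2]
  r2 -= 2·r0 → [0,-2,-1,-3]
  r3 -= 2·r0 → [0,-3,12,-8]
  r2 -= 2·r1 → [0,0,-3,1]
  r3 -= 3·r1 → [0,0,9,-2]
  r3 -= -3·r2 → [0,0,0,1]

L=[[1,0,0,0],[3,1,0,0],[2,2,1,0],[2,3,-3,1]] U=[[1,2,0,1],[0,-1,1,-2],[0,0,-3,1],[0,0,0,1]]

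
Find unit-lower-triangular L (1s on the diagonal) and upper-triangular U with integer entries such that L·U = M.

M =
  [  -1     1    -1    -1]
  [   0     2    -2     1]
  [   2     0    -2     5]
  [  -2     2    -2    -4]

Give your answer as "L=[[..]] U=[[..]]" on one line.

  row1 -= 0·row0 → [0,2,-2,1]
  row2 -= -2·row0 → [0,2,-4,3]
  row3 -= 2·row0 → [0,0,0,-2]
  row2 -= 1·row1 → [0,0,-2,2]
  row3 -= 0·row1 → [0,0,0,-2]
  row3 -= 0·row2 → [0,0,0,-2]

L=[[1,0,0,0],[0,1,0,0],[-2,1,1,0],[2,0,0,1]] U=[[-1,1,-1,-1],[0,2,-2,1],[0,0,-2,2],[0,0,0,-2]]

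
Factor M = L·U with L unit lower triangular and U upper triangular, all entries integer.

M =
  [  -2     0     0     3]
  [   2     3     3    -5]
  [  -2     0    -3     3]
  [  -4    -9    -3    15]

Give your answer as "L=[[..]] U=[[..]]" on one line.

L=[[1,0,0,0],[-1,1,0,0],[1,0,1,0],[2,-3,-2,1]] U=[[-2,0,0,3],[0,3,3,-2],[0,0,-3,0],[0,0,0,3]]

  R1 -= -1·R0 → [0,3,3,-2]
  R2 -= 1·R0 → [0,0,-3,0]
  R3 -= 2·R0 → [0,-9,-3,9]
  R2 -= 0·R1 → [0,0,-3,0]
  R3 -= -3·R1 → [0,0,6,3]
  R3 -= -2·R2 → [0,0,0,3]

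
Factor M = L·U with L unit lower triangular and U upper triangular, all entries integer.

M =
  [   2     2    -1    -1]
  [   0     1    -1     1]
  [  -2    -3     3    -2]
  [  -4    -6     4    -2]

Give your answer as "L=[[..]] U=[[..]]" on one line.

L=[[1,0,0,0],[0,1,0,0],[-1,-1,1,0],[-2,-2,0,1]] U=[[2,2,-1,-1],[0,1,-1,1],[0,0,1,-2],[0,0,0,-2]]

  R1 -= 0·R0 → [0,1,-1,1]
  R2 -= -1·R0 → [0,-1,2,-3]
  R3 -= -2·R0 → [0,-2,2,-4]
  R2 -= -1·R1 → [0,0,1,-2]
  R3 -= -2·R1 → [0,0,0,-2]
  R3 -= 0·R2 → [0,0,0,-2]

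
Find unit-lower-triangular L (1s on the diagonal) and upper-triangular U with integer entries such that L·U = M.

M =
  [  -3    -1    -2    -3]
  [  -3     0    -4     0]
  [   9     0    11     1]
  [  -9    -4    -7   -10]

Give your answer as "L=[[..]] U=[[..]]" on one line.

L=[[1,0,0,0],[1,1,0,0],[-3,-3,1,0],[3,-1,3,1]] U=[[-3,-1,-2,-3],[0,1,-2,3],[0,0,-1,1],[0,0,0,-1]]

  row1 -= 1·row0 → [0,1,-2,3]
  row2 -= -3·row0 → [0,-3,5,-8]
  row3 -= 3·row0 → [0,-1,-1,-1]
  row2 -= -3·row1 → [0,0,-1,1]
  row3 -= -1·row1 → [0,0,-3,2]
  row3 -= 3·row2 → [0,0,0,-1]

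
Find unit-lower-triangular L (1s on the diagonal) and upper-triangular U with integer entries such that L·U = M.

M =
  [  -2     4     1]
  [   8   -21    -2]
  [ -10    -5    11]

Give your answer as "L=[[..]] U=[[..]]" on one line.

  row1 -= -4·row0 → [0,-5,2]
  row2 -= 5·row0 → [0,-25,6]
  row2 -= 5·row1 → [0,0,-4]

L=[[1,0,0],[-4,1,0],[5,5,1]] U=[[-2,4,1],[0,-5,2],[0,0,-4]]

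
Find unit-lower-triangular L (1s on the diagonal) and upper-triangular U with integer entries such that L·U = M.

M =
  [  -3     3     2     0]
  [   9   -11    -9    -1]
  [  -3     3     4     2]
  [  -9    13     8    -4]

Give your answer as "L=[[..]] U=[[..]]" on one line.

  R1 -= -3·R0 → [0,-2,-3,-1]
  R2 -= 1·R0 → [0,0,2,2]
  R3 -= 3·R0 → [0,4,2,-4]
  R2 -= 0·R1 → [0,0,2,2]
  R3 -= -2·R1 → [0,0,-4,-6]
  R3 -= -2·R2 → [0,0,0,-2]

L=[[1,0,0,0],[-3,1,0,0],[1,0,1,0],[3,-2,-2,1]] U=[[-3,3,2,0],[0,-2,-3,-1],[0,0,2,2],[0,0,0,-2]]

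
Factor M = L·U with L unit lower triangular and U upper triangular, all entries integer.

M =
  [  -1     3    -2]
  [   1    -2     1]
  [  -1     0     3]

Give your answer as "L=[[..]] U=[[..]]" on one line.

  row1 -= -1·row0 → [0,1,-1]
  row2 -= 1·row0 → [0,-3,5]
  row2 -= -3·row1 → [0,0,2]

L=[[1,0,0],[-1,1,0],[1,-3,1]] U=[[-1,3,-2],[0,1,-1],[0,0,2]]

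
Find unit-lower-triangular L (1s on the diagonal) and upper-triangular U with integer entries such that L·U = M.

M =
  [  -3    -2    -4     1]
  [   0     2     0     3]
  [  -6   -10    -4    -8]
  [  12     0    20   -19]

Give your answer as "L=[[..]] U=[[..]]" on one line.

L=[[1,0,0,0],[0,1,0,0],[2,-3,1,0],[-4,-4,1,1]] U=[[-3,-2,-4,1],[0,2,0,3],[0,0,4,-1],[0,0,0,-2]]

  r1 -= 0·r0 → [0,2,0,3]
  r2 -= 2·r0 → [0,-6,4,-10]
  r3 -= -4·r0 → [0,-8,4,-15]
  r2 -= -3·r1 → [0,0,4,-1]
  r3 -= -4·r1 → [0,0,4,-3]
  r3 -= 1·r2 → [0,0,0,-2]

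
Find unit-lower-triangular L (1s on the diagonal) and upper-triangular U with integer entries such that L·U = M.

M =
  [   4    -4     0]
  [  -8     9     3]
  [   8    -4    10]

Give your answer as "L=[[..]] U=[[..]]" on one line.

L=[[1,0,0],[-2,1,0],[2,4,1]] U=[[4,-4,0],[0,1,3],[0,0,-2]]

  row1 -= -2·row0 → [0,1,3]
  row2 -= 2·row0 → [0,4,10]
  row2 -= 4·row1 → [0,0,-2]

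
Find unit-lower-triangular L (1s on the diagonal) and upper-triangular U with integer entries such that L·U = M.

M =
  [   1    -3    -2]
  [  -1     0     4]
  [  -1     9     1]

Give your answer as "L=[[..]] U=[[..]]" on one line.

  row1 -= -1·row0 → [0,-3,2]
  row2 -= -1·row0 → [0,6,-1]
  row2 -= -2·row1 → [0,0,3]

L=[[1,0,0],[-1,1,0],[-1,-2,1]] U=[[1,-3,-2],[0,-3,2],[0,0,3]]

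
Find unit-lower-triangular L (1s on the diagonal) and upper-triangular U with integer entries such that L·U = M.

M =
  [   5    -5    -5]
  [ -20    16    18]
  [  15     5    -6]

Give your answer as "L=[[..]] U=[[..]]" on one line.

L=[[1,0,0],[-4,1,0],[3,-5,1]] U=[[5,-5,-5],[0,-4,-2],[0,0,-1]]

  R1 -= -4·R0 → [0,-4,-2]
  R2 -= 3·R0 → [0,20,9]
  R2 -= -5·R1 → [0,0,-1]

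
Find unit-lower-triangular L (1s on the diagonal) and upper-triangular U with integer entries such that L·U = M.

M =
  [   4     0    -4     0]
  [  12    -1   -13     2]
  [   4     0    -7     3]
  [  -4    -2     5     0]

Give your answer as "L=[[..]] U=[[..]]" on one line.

  r1 -= 3·r0 → [0,-1,-1,2]
  r2 -= 1·r0 → [0,0,-3,3]
  r3 -= -1·r0 → [0,-2,1,0]
  r2 -= 0·r1 → [0,0,-3,3]
  r3 -= 2·r1 → [0,0,3,-4]
  r3 -= -1·r2 → [0,0,0,-1]

L=[[1,0,0,0],[3,1,0,0],[1,0,1,0],[-1,2,-1,1]] U=[[4,0,-4,0],[0,-1,-1,2],[0,0,-3,3],[0,0,0,-1]]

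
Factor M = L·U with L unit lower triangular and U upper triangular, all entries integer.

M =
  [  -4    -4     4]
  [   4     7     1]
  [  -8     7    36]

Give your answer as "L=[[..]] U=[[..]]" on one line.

  R1 -= -1·R0 → [0,3,5]
  R2 -= 2·R0 → [0,15,28]
  R2 -= 5·R1 → [0,0,3]

L=[[1,0,0],[-1,1,0],[2,5,1]] U=[[-4,-4,4],[0,3,5],[0,0,3]]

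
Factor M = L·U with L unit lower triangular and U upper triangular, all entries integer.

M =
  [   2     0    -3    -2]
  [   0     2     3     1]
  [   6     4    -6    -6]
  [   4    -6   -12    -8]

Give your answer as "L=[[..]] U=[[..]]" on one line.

L=[[1,0,0,0],[0,1,0,0],[3,2,1,0],[2,-3,-1,1]] U=[[2,0,-3,-2],[0,2,3,1],[0,0,-3,-2],[0,0,0,-3]]

  row1 -= 0·row0 → [0,2,3,1]
  row2 -= 3·row0 → [0,4,3,0]
  row3 -= 2·row0 → [0,-6,-6,-4]
  row2 -= 2·row1 → [0,0,-3,-2]
  row3 -= -3·row1 → [0,0,3,-1]
  row3 -= -1·row2 → [0,0,0,-3]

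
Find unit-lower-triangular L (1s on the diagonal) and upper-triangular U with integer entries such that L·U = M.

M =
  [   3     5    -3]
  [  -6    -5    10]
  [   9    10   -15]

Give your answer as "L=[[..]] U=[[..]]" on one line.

L=[[1,0,0],[-2,1,0],[3,-1,1]] U=[[3,5,-3],[0,5,4],[0,0,-2]]

  r1 -= -2·r0 → [0,5,4]
  r2 -= 3·r0 → [0,-5,-6]
  r2 -= -1·r1 → [0,0,-2]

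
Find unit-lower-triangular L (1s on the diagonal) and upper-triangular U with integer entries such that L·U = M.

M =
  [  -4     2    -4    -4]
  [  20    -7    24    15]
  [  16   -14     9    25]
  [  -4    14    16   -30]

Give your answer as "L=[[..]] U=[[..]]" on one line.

L=[[1,0,0,0],[-5,1,0,0],[-4,-2,1,0],[1,4,4,1]] U=[[-4,2,-4,-4],[0,3,4,-5],[0,0,1,-1],[0,0,0,-2]]

  r1 -= -5·r0 → [0,3,4,-5]
  r2 -= -4·r0 → [0,-6,-7,9]
  r3 -= 1·r0 → [0,12,20,-26]
  r2 -= -2·r1 → [0,0,1,-1]
  r3 -= 4·r1 → [0,0,4,-6]
  r3 -= 4·r2 → [0,0,0,-2]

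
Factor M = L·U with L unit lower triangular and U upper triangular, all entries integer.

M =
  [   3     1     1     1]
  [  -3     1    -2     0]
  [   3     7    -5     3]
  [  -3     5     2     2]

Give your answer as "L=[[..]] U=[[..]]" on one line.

L=[[1,0,0,0],[-1,1,0,0],[1,3,1,0],[-1,3,-2,1]] U=[[3,1,1,1],[0,2,-1,1],[0,0,-3,-1],[0,0,0,-2]]

  r1 -= -1·r0 → [0,2,-1,1]
  r2 -= 1·r0 → [0,6,-6,2]
  r3 -= -1·r0 → [0,6,3,3]
  r2 -= 3·r1 → [0,0,-3,-1]
  r3 -= 3·r1 → [0,0,6,0]
  r3 -= -2·r2 → [0,0,0,-2]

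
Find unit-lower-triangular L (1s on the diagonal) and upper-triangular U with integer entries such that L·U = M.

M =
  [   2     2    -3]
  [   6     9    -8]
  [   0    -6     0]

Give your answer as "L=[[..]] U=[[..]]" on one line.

  row1 -= 3·row0 → [0,3,1]
  row2 -= 0·row0 → [0,-6,0]
  row2 -= -2·row1 → [0,0,2]

L=[[1,0,0],[3,1,0],[0,-2,1]] U=[[2,2,-3],[0,3,1],[0,0,2]]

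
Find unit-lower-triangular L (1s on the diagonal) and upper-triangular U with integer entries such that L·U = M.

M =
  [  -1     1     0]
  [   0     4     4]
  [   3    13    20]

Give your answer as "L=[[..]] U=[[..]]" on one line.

  R1 -= 0·R0 → [0,4,4]
  R2 -= -3·R0 → [0,16,20]
  R2 -= 4·R1 → [0,0,4]

L=[[1,0,0],[0,1,0],[-3,4,1]] U=[[-1,1,0],[0,4,4],[0,0,4]]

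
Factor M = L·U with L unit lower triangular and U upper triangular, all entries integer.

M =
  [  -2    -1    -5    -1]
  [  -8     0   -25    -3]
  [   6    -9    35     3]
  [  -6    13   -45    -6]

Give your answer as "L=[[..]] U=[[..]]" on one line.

L=[[1,0,0,0],[4,1,0,0],[-3,-3,1,0],[3,4,-2,1]] U=[[-2,-1,-5,-1],[0,4,-5,1],[0,0,5,3],[0,0,0,-1]]

  r1 -= 4·r0 → [0,4,-5,1]
  r2 -= -3·r0 → [0,-12,20,0]
  r3 -= 3·r0 → [0,16,-30,-3]
  r2 -= -3·r1 → [0,0,5,3]
  r3 -= 4·r1 → [0,0,-10,-7]
  r3 -= -2·r2 → [0,0,0,-1]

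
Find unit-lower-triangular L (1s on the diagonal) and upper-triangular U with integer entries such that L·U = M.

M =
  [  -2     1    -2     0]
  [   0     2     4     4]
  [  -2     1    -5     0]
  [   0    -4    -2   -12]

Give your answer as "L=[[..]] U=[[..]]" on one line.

L=[[1,0,0,0],[0,1,0,0],[1,0,1,0],[0,-2,-2,1]] U=[[-2,1,-2,0],[0,2,4,4],[0,0,-3,0],[0,0,0,-4]]

  r1 -= 0·r0 → [0,2,4,4]
  r2 -= 1·r0 → [0,0,-3,0]
  r3 -= 0·r0 → [0,-4,-2,-12]
  r2 -= 0·r1 → [0,0,-3,0]
  r3 -= -2·r1 → [0,0,6,-4]
  r3 -= -2·r2 → [0,0,0,-4]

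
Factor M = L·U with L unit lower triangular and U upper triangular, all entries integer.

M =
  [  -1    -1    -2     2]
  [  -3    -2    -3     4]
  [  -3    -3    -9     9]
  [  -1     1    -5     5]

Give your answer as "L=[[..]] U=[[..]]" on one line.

  row1 -= 3·row0 → [0,1,3,-2]
  row2 -= 3·row0 → [0,0,-3,3]
  row3 -= 1·row0 → [0,2,-3,3]
  row2 -= 0·row1 → [0,0,-3,3]
  row3 -= 2·row1 → [0,0,-9,7]
  row3 -= 3·row2 → [0,0,0,-2]

L=[[1,0,0,0],[3,1,0,0],[3,0,1,0],[1,2,3,1]] U=[[-1,-1,-2,2],[0,1,3,-2],[0,0,-3,3],[0,0,0,-2]]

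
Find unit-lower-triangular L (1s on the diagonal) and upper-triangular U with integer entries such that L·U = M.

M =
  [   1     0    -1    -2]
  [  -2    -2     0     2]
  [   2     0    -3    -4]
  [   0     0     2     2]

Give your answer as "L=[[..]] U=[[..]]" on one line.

  row1 -= -2·row0 → [0,-2,-2,-2]
  row2 -= 2·row0 → [0,0,-1,0]
  row3 -= 0·row0 → [0,0,2,2]
  row2 -= 0·row1 → [0,0,-1,0]
  row3 -= 0·row1 → [0,0,2,2]
  row3 -= -2·row2 → [0,0,0,2]

L=[[1,0,0,0],[-2,1,0,0],[2,0,1,0],[0,0,-2,1]] U=[[1,0,-1,-2],[0,-2,-2,-2],[0,0,-1,0],[0,0,0,2]]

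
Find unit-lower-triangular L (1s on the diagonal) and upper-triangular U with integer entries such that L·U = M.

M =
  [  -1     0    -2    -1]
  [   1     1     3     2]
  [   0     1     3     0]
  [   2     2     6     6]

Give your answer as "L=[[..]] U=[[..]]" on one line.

L=[[1,0,0,0],[-1,1,0,0],[0,1,1,0],[-2,2,0,1]] U=[[-1,0,-2,-1],[0,1,1,1],[0,0,2,-1],[0,0,0,2]]

  R1 -= -1·R0 → [0,1,1,1]
  R2 -= 0·R0 → [0,1,3,0]
  R3 -= -2·R0 → [0,2,2,4]
  R2 -= 1·R1 → [0,0,2,-1]
  R3 -= 2·R1 → [0,0,0,2]
  R3 -= 0·R2 → [0,0,0,2]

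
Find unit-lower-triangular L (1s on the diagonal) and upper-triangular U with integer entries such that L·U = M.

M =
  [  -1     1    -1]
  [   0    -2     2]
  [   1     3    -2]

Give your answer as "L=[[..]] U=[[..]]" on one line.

L=[[1,0,0],[0,1,0],[-1,-2,1]] U=[[-1,1,-1],[0,-2,2],[0,0,1]]

  row1 -= 0·row0 → [0,-2,2]
  row2 -= -1·row0 → [0,4,-3]
  row2 -= -2·row1 → [0,0,1]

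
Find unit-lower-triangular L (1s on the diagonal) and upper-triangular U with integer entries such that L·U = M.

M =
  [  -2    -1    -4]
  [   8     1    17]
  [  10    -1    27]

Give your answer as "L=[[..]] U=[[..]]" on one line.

L=[[1,0,0],[-4,1,0],[-5,2,1]] U=[[-2,-1,-4],[0,-3,1],[0,0,5]]

  row1 -= -4·row0 → [0,-3,1]
  row2 -= -5·row0 → [0,-6,7]
  row2 -= 2·row1 → [0,0,5]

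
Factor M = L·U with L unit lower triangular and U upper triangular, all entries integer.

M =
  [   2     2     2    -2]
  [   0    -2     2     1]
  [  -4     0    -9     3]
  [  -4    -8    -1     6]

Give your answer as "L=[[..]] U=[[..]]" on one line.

L=[[1,0,0,0],[0,1,0,0],[-2,-2,1,0],[-2,2,1,1]] U=[[2,2,2,-2],[0,-2,2,1],[0,0,-1,1],[0,0,0,-1]]

  r1 -= 0·r0 → [0,-2,2,1]
  r2 -= -2·r0 → [0,4,-5,-1]
  r3 -= -2·r0 → [0,-4,3,2]
  r2 -= -2·r1 → [0,0,-1,1]
  r3 -= 2·r1 → [0,0,-1,0]
  r3 -= 1·r2 → [0,0,0,-1]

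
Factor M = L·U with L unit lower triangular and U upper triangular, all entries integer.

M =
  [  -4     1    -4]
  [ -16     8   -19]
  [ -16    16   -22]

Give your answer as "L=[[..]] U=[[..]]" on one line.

L=[[1,0,0],[4,1,0],[4,3,1]] U=[[-4,1,-4],[0,4,-3],[0,0,3]]

  R1 -= 4·R0 → [0,4,-3]
  R2 -= 4·R0 → [0,12,-6]
  R2 -= 3·R1 → [0,0,3]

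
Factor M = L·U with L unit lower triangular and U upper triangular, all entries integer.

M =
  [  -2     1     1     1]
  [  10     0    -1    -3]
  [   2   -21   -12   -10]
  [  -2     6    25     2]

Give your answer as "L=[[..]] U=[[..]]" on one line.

L=[[1,0,0,0],[-5,1,0,0],[-1,-4,1,0],[1,1,4,1]] U=[[-2,1,1,1],[0,5,4,2],[0,0,5,-1],[0,0,0,3]]

  row1 -= -5·row0 → [0,5,4,2]
  row2 -= -1·row0 → [0,-20,-11,-9]
  row3 -= 1·row0 → [0,5,24,1]
  row2 -= -4·row1 → [0,0,5,-1]
  row3 -= 1·row1 → [0,0,20,-1]
  row3 -= 4·row2 → [0,0,0,3]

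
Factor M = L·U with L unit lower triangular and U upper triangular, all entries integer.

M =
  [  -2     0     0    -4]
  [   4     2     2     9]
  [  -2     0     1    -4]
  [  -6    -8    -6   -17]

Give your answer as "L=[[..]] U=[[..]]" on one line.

  R1 -= -2·R0 → [0,2,2,1]
  R2 -= 1·R0 → [0,0,1,0]
  R3 -= 3·R0 → [0,-8,-6,-5]
  R2 -= 0·R1 → [0,0,1,0]
  R3 -= -4·R1 → [0,0,2,-1]
  R3 -= 2·R2 → [0,0,0,-1]

L=[[1,0,0,0],[-2,1,0,0],[1,0,1,0],[3,-4,2,1]] U=[[-2,0,0,-4],[0,2,2,1],[0,0,1,0],[0,0,0,-1]]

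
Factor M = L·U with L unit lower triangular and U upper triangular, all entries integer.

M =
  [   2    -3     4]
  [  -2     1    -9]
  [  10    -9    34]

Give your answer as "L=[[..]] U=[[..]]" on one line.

  r1 -= -1·r0 → [0,-2,-5]
  r2 -= 5·r0 → [0,6,14]
  r2 -= -3·r1 → [0,0,-1]

L=[[1,0,0],[-1,1,0],[5,-3,1]] U=[[2,-3,4],[0,-2,-5],[0,0,-1]]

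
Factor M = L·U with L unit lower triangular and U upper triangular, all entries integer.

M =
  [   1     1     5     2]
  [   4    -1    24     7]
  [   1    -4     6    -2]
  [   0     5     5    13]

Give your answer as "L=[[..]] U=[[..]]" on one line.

L=[[1,0,0,0],[4,1,0,0],[1,1,1,0],[0,-1,-3,1]] U=[[1,1,5,2],[0,-5,4,-1],[0,0,-3,-3],[0,0,0,3]]

  r1 -= 4·r0 → [0,-5,4,-1]
  r2 -= 1·r0 → [0,-5,1,-4]
  r3 -= 0·r0 → [0,5,5,13]
  r2 -= 1·r1 → [0,0,-3,-3]
  r3 -= -1·r1 → [0,0,9,12]
  r3 -= -3·r2 → [0,0,0,3]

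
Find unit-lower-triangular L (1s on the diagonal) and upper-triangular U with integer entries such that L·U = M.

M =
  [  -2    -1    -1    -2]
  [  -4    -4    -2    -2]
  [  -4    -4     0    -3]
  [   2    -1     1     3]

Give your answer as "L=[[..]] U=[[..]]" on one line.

  r1 -= 2·r0 → [0,-2,0,2]
  r2 -= 2·r0 → [0,-2,2,1]
  r3 -= -1·r0 → [0,-2,0,1]
  r2 -= 1·r1 → [0,0,2,-1]
  r3 -= 1·r1 → [0,0,0,-1]
  r3 -= 0·r2 → [0,0,0,-1]

L=[[1,0,0,0],[2,1,0,0],[2,1,1,0],[-1,1,0,1]] U=[[-2,-1,-1,-2],[0,-2,0,2],[0,0,2,-1],[0,0,0,-1]]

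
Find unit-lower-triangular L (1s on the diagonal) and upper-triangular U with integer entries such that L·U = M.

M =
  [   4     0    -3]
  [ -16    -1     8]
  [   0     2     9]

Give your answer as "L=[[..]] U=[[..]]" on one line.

  row1 -= -4·row0 → [0,-1,-4]
  row2 -= 0·row0 → [0,2,9]
  row2 -= -2·row1 → [0,0,1]

L=[[1,0,0],[-4,1,0],[0,-2,1]] U=[[4,0,-3],[0,-1,-4],[0,0,1]]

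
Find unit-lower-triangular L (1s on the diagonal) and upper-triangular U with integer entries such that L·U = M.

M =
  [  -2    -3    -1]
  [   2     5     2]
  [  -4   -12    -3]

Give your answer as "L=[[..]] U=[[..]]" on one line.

  r1 -= -1·r0 → [0,2,1]
  r2 -= 2·r0 → [0,-6,-1]
  r2 -= -3·r1 → [0,0,2]

L=[[1,0,0],[-1,1,0],[2,-3,1]] U=[[-2,-3,-1],[0,2,1],[0,0,2]]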